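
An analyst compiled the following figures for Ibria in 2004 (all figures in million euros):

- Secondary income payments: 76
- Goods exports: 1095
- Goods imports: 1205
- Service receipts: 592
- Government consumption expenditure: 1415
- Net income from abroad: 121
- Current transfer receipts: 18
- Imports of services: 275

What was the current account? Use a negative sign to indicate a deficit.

Goods balance = 1095 - 1205 = -110
Services balance = 592 - 275 = 317
Trade balance (goods + services) = -110 + 317 = 207
Net primary income = 121
Net secondary income = 18 - 76 = -58
Current account = 207 + 121 + (-58) = 270

270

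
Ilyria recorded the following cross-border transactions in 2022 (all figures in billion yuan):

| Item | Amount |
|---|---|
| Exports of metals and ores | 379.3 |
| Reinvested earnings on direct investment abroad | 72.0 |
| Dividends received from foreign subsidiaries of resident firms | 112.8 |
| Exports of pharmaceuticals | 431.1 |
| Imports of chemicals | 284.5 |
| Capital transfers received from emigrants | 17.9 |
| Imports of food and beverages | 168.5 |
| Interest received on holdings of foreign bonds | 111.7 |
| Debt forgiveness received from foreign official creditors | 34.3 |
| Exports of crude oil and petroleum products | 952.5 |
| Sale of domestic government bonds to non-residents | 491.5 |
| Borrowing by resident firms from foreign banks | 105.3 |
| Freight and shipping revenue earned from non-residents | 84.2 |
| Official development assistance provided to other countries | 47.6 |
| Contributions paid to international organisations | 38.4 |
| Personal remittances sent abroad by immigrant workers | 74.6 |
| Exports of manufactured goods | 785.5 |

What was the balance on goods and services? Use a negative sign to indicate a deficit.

Goods: 431.1 + 785.5 + 952.5 + 379.3 - 168.5 - 284.5 = 2095.4
Services: 84.2
Trade balance = 2095.4 + 84.2 = 2179.6
(Excluded from the trade balance — primary income: reinvested earnings on direct investment abroad 72.0, dividends received from foreign subsidiaries of resident firms 112.8, interest received on holdings of foreign bonds 111.7; capital account: capital transfers received from emigrants 17.9, debt forgiveness received from foreign official creditors 34.3; financial account: sale of domestic government bonds to non-residents 491.5, borrowing by resident firms from foreign banks 105.3; secondary income: official development assistance provided to other countries 47.6, contributions paid to international organisations 38.4, personal remittances sent abroad by immigrant workers 74.6.)

2179.6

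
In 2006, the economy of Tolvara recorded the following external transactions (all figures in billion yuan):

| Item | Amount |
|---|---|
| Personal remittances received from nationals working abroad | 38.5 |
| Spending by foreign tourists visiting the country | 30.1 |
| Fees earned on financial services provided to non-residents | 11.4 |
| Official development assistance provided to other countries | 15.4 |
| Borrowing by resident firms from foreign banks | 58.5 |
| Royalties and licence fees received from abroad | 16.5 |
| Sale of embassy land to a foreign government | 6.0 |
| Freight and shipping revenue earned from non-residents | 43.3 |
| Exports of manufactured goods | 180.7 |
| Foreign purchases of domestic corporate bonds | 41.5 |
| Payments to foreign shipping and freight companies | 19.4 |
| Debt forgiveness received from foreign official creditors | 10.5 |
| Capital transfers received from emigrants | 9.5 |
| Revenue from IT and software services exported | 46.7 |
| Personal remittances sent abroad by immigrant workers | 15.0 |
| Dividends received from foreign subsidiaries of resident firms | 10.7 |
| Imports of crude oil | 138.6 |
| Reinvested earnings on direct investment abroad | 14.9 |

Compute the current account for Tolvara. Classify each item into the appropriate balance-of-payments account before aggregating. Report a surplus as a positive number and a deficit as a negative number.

204.4

Goods: -138.6 + 180.7 = 42.1
Services: 11.4 - 19.4 + 16.5 + 43.3 + 46.7 + 30.1 = 128.6
Primary income: 10.7 + 14.9 = 25.6
Secondary income: -15.0 - 15.4 + 38.5 = 8.1
Current account = 42.1 + 128.6 + 25.6 + 8.1 = 204.4
(Excluded from the current account — financial account: borrowing by resident firms from foreign banks 58.5, foreign purchases of domestic corporate bonds 41.5; capital account: sale of embassy land to a foreign government 6.0, debt forgiveness received from foreign official creditors 10.5, capital transfers received from emigrants 9.5.)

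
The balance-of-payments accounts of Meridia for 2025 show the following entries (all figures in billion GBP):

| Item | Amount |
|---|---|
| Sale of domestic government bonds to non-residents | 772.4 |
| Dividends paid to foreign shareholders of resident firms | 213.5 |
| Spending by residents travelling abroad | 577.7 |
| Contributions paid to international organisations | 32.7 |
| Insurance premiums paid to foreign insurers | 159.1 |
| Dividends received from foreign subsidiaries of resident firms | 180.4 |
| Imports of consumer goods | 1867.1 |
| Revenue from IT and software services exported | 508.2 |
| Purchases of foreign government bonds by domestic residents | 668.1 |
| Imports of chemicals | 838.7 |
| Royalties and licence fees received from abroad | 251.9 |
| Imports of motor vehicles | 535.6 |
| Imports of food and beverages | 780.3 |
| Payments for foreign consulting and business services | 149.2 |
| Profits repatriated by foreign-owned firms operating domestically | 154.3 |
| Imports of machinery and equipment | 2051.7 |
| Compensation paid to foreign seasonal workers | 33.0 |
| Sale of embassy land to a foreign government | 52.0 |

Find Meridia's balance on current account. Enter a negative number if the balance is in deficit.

-6452.4

Goods: -838.7 - 2051.7 - 535.6 - 1867.1 - 780.3 = -6073.4
Services: 251.9 - 149.2 + 508.2 - 159.1 - 577.7 = -125.9
Primary income: -33.0 - 213.5 - 154.3 + 180.4 = -220.4
Secondary income: -32.7
Current account = (-6073.4) + (-125.9) + (-220.4) + (-32.7) = -6452.4
(Excluded from the current account — financial account: sale of domestic government bonds to non-residents 772.4, purchases of foreign government bonds by domestic residents 668.1; capital account: sale of embassy land to a foreign government 52.0.)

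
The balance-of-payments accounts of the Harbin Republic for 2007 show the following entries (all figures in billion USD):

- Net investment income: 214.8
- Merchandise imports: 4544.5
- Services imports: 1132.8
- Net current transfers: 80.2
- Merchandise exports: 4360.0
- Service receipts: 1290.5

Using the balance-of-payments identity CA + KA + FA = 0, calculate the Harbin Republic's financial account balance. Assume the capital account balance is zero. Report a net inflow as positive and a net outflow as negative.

Goods balance = 4360.0 - 4544.5 = -184.5
Services balance = 1290.5 - 1132.8 = 157.7
Trade balance (goods + services) = -184.5 + 157.7 = -26.8
Net primary income = 214.8
Net secondary income = 80.2
Current account = -26.8 + 214.8 + 80.2 = 268.2
Financial account = -(268.2) = -268.2

-268.2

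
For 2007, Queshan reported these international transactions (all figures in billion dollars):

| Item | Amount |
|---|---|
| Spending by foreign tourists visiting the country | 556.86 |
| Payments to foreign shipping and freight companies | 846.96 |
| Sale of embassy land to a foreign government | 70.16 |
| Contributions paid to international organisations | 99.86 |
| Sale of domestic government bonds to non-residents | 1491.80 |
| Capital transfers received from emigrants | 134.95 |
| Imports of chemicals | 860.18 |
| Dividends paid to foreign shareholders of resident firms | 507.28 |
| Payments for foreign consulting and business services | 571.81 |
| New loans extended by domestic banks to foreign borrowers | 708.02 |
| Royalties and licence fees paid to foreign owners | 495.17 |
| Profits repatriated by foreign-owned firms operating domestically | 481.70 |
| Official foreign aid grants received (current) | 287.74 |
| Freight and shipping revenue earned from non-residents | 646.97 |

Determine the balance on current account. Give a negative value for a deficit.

-2371.39

Goods: -860.18
Services: -571.81 - 495.17 + 556.86 + 646.97 - 846.96 = -710.11
Primary income: -481.70 - 507.28 = -988.98
Secondary income: -99.86 + 287.74 = 187.88
Current account = (-860.18) + (-710.11) + (-988.98) + 187.88 = -2371.39
(Excluded from the current account — capital account: sale of embassy land to a foreign government 70.16, capital transfers received from emigrants 134.95; financial account: sale of domestic government bonds to non-residents 1491.80, new loans extended by domestic banks to foreign borrowers 708.02.)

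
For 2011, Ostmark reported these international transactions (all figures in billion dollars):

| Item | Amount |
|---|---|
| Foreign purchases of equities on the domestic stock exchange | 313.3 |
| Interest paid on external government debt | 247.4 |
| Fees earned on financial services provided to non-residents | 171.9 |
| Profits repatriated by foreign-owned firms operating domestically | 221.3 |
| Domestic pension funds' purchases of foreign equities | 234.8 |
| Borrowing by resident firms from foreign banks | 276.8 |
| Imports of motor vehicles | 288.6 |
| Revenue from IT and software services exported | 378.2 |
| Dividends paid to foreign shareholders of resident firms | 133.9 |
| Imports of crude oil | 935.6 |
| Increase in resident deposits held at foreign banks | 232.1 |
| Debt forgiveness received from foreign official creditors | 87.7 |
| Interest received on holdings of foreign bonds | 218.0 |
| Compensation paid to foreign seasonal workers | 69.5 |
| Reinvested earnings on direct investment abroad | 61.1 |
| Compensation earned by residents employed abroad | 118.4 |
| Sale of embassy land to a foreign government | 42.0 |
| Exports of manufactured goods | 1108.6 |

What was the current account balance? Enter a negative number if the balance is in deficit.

Goods: 1108.6 - 288.6 - 935.6 = -115.6
Services: 378.2 + 171.9 = 550.1
Primary income: 218.0 - 69.5 - 133.9 + 118.4 - 247.4 - 221.3 + 61.1 = -274.6
Current account = (-115.6) + 550.1 + (-274.6) = 159.9
(Excluded from the current account — financial account: foreign purchases of equities on the domestic stock exchange 313.3, domestic pension funds' purchases of foreign equities 234.8, borrowing by resident firms from foreign banks 276.8, increase in resident deposits held at foreign banks 232.1; capital account: debt forgiveness received from foreign official creditors 87.7, sale of embassy land to a foreign government 42.0.)

159.9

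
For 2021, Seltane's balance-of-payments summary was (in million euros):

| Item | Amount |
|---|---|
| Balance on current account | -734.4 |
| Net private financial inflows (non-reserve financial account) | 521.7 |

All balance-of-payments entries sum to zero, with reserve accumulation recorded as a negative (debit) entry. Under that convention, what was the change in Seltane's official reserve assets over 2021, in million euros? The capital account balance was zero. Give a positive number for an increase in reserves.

Official reserve transactions balance = -((-734.4) + 521.7) = 212.7
An accumulation of reserves is recorded as a debit (negative entry), so the change in the stock of reserves is the negative of that balance.
Change in official reserves = -(212.7) = -212.7

-212.7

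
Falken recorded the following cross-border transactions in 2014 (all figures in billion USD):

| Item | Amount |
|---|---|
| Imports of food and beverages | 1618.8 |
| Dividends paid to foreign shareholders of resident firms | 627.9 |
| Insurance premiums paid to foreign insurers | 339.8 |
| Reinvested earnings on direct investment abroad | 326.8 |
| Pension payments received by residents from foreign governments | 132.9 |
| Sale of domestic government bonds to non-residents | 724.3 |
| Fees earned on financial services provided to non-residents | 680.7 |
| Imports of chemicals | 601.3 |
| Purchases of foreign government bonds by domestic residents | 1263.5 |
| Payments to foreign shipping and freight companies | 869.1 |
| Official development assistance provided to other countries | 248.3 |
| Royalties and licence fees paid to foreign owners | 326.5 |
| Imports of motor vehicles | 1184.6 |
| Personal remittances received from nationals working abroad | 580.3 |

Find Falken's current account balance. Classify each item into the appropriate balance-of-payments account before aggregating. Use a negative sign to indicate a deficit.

-4095.6

Goods: -601.3 - 1184.6 - 1618.8 = -3404.7
Services: -326.5 - 869.1 - 339.8 + 680.7 = -854.7
Primary income: -627.9 + 326.8 = -301.1
Secondary income: 580.3 - 248.3 + 132.9 = 464.9
Current account = (-3404.7) + (-854.7) + (-301.1) + 464.9 = -4095.6
(Excluded from the current account — financial account: sale of domestic government bonds to non-residents 724.3, purchases of foreign government bonds by domestic residents 1263.5.)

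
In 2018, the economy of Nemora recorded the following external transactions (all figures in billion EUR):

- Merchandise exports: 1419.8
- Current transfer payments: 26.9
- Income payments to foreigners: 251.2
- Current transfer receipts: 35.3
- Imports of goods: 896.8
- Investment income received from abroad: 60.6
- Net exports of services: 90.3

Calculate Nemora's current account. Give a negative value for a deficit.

431.1

Goods balance = 1419.8 - 896.8 = 523.0
Services balance = 90.3
Trade balance (goods + services) = 523.0 + 90.3 = 613.3
Net primary income = 60.6 - 251.2 = -190.6
Net secondary income = 35.3 - 26.9 = 8.4
Current account = 613.3 + (-190.6) + 8.4 = 431.1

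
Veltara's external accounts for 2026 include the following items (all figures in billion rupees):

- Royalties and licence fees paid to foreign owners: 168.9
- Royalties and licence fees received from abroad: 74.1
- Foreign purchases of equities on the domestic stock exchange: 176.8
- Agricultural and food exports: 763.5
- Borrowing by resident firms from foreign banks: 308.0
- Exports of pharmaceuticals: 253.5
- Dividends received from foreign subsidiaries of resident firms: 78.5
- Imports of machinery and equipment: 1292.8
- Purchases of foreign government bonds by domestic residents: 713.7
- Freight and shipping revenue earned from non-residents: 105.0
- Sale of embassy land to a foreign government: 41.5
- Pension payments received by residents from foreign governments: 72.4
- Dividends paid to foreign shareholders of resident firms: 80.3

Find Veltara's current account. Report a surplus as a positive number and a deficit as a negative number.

Goods: 253.5 + 763.5 - 1292.8 = -275.8
Services: 105.0 - 168.9 + 74.1 = 10.2
Primary income: 78.5 - 80.3 = -1.8
Secondary income: 72.4
Current account = (-275.8) + 10.2 + (-1.8) + 72.4 = -195.0
(Excluded from the current account — financial account: foreign purchases of equities on the domestic stock exchange 176.8, borrowing by resident firms from foreign banks 308.0, purchases of foreign government bonds by domestic residents 713.7; capital account: sale of embassy land to a foreign government 41.5.)

-195.0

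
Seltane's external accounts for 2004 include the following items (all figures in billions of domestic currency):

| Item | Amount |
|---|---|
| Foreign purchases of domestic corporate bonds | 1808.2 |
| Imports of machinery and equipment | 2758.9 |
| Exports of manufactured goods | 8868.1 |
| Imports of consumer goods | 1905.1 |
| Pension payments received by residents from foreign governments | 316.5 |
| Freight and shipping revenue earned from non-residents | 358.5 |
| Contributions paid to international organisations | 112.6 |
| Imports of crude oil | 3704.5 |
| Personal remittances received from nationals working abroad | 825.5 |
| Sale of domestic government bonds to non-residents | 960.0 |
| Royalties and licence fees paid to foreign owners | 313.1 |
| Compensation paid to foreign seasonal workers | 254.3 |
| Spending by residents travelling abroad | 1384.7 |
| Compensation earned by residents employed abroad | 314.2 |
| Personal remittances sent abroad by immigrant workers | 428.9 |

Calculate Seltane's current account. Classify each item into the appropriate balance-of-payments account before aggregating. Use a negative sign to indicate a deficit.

Goods: 8868.1 - 1905.1 - 2758.9 - 3704.5 = 499.6
Services: -1384.7 + 358.5 - 313.1 = -1339.3
Primary income: -254.3 + 314.2 = 59.9
Secondary income: 825.5 - 112.6 + 316.5 - 428.9 = 600.5
Current account = 499.6 + (-1339.3) + 59.9 + 600.5 = -179.3
(Excluded from the current account — financial account: foreign purchases of domestic corporate bonds 1808.2, sale of domestic government bonds to non-residents 960.0.)

-179.3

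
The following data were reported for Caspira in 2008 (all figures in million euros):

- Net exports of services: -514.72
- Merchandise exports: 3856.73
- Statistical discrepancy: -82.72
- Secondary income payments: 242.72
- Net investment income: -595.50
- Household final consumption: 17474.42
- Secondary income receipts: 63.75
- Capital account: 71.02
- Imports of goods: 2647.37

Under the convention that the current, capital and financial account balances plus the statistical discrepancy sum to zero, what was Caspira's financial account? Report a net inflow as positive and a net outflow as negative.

Goods balance = 3856.73 - 2647.37 = 1209.36
Services balance = -514.72
Trade balance (goods + services) = 1209.36 + (-514.72) = 694.64
Net primary income = -595.50
Net secondary income = 63.75 - 242.72 = -178.97
Current account = 694.64 + (-595.50) + (-178.97) = -79.83
Financial account = -(-79.83 + 71.02 + (-82.72)) = 91.53

91.53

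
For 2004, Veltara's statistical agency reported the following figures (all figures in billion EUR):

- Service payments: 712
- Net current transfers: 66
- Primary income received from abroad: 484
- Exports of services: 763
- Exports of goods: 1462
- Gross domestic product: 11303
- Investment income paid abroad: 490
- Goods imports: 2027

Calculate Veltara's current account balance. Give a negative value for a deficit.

-454

Goods balance = 1462 - 2027 = -565
Services balance = 763 - 712 = 51
Trade balance (goods + services) = -565 + 51 = -514
Net primary income = 484 - 490 = -6
Net secondary income = 66
Current account = -514 + (-6) + 66 = -454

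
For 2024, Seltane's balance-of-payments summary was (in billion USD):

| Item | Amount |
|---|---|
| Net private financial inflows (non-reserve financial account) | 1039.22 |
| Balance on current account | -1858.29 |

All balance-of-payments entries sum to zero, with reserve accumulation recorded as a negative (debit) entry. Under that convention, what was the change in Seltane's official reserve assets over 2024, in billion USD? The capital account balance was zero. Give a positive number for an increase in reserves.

-819.07

Official reserve transactions balance = -((-1858.29) + 1039.22) = 819.07
An accumulation of reserves is recorded as a debit (negative entry), so the change in the stock of reserves is the negative of that balance.
Change in official reserves = -(819.07) = -819.07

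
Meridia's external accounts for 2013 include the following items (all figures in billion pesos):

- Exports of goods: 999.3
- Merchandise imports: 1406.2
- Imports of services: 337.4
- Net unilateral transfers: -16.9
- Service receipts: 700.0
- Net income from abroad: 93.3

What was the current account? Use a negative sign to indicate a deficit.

Goods balance = 999.3 - 1406.2 = -406.9
Services balance = 700.0 - 337.4 = 362.6
Trade balance (goods + services) = -406.9 + 362.6 = -44.3
Net primary income = 93.3
Net secondary income = -16.9
Current account = -44.3 + 93.3 + (-16.9) = 32.1

32.1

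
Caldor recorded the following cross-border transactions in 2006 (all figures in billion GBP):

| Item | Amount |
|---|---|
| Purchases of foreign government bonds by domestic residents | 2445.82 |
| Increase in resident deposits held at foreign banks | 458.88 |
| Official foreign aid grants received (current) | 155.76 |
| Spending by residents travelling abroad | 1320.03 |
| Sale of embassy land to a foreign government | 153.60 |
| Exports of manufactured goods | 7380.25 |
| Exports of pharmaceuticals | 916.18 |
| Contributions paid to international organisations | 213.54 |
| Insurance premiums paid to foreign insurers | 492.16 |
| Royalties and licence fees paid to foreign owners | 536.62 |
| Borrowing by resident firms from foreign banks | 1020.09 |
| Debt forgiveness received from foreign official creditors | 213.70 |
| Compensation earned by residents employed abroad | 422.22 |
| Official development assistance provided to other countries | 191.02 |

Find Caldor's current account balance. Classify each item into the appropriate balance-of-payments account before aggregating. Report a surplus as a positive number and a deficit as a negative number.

Goods: 7380.25 + 916.18 = 8296.43
Services: -492.16 - 1320.03 - 536.62 = -2348.81
Primary income: 422.22
Secondary income: 155.76 - 213.54 - 191.02 = -248.80
Current account = 8296.43 + (-2348.81) + 422.22 + (-248.80) = 6121.04
(Excluded from the current account — financial account: purchases of foreign government bonds by domestic residents 2445.82, increase in resident deposits held at foreign banks 458.88, borrowing by resident firms from foreign banks 1020.09; capital account: sale of embassy land to a foreign government 153.60, debt forgiveness received from foreign official creditors 213.70.)

6121.04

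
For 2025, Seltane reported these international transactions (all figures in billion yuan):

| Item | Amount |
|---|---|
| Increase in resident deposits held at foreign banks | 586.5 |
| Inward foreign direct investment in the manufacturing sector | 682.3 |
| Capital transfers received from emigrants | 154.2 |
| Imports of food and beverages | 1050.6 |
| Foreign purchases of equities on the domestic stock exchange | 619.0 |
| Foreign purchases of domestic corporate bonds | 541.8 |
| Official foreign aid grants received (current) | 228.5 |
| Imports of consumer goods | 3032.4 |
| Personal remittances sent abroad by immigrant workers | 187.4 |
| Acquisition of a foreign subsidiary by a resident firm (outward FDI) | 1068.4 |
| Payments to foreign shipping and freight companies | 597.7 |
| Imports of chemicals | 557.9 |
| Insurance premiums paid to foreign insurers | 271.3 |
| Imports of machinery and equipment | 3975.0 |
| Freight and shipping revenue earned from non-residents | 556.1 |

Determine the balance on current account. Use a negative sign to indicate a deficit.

-8887.7

Goods: -1050.6 - 3975.0 - 557.9 - 3032.4 = -8615.9
Services: -271.3 + 556.1 - 597.7 = -312.9
Secondary income: 228.5 - 187.4 = 41.1
Current account = (-8615.9) + (-312.9) + 41.1 = -8887.7
(Excluded from the current account — financial account: increase in resident deposits held at foreign banks 586.5, inward foreign direct investment in the manufacturing sector 682.3, foreign purchases of equities on the domestic stock exchange 619.0, foreign purchases of domestic corporate bonds 541.8, acquisition of a foreign subsidiary by a resident firm (outward FDI) 1068.4; capital account: capital transfers received from emigrants 154.2.)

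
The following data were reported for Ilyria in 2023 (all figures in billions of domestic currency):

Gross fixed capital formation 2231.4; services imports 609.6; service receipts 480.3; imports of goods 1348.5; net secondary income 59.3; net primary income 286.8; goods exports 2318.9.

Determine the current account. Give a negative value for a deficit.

Goods balance = 2318.9 - 1348.5 = 970.4
Services balance = 480.3 - 609.6 = -129.3
Trade balance (goods + services) = 970.4 + (-129.3) = 841.1
Net primary income = 286.8
Net secondary income = 59.3
Current account = 841.1 + 286.8 + 59.3 = 1187.2

1187.2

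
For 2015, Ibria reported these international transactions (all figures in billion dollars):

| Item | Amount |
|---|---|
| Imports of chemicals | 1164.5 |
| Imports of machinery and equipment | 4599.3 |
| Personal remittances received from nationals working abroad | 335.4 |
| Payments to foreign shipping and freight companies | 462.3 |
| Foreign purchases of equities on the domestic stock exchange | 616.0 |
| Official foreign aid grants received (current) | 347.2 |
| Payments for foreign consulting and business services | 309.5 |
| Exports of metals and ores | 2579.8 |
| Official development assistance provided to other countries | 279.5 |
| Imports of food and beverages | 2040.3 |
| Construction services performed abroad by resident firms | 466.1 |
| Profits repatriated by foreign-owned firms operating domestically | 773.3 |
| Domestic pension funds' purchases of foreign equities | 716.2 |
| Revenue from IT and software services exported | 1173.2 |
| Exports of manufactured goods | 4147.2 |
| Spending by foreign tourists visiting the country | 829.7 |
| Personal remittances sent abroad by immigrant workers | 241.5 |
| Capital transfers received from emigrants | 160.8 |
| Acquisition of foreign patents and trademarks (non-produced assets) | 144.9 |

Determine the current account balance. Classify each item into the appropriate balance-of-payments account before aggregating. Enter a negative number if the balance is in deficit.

Goods: -4599.3 + 4147.2 + 2579.8 - 2040.3 - 1164.5 = -1077.1
Services: -462.3 + 1173.2 + 829.7 + 466.1 - 309.5 = 1697.2
Primary income: -773.3
Secondary income: -241.5 + 347.2 + 335.4 - 279.5 = 161.6
Current account = (-1077.1) + 1697.2 + (-773.3) + 161.6 = 8.4
(Excluded from the current account — financial account: foreign purchases of equities on the domestic stock exchange 616.0, domestic pension funds' purchases of foreign equities 716.2; capital account: capital transfers received from emigrants 160.8, acquisition of foreign patents and trademarks (non-produced assets) 144.9.)

8.4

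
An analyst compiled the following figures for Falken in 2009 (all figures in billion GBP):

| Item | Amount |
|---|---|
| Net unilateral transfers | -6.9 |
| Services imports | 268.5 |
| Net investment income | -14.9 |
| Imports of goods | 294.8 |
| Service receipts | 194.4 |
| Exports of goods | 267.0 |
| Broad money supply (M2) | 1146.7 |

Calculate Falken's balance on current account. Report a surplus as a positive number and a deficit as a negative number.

Goods balance = 267.0 - 294.8 = -27.8
Services balance = 194.4 - 268.5 = -74.1
Trade balance (goods + services) = -27.8 + (-74.1) = -101.9
Net primary income = -14.9
Net secondary income = -6.9
Current account = -101.9 + (-14.9) + (-6.9) = -123.7

-123.7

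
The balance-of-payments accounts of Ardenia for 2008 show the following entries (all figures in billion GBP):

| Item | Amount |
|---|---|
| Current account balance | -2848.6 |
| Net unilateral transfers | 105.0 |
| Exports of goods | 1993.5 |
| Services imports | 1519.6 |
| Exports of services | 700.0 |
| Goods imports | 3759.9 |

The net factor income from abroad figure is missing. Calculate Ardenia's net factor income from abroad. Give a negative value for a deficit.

Current account = goods balance + services balance + net primary income + net secondary income
Sum of the known components = -2481.0
Net factor income from abroad = CA - (known components) = -2848.6 - (-2481.0) = -367.6

-367.6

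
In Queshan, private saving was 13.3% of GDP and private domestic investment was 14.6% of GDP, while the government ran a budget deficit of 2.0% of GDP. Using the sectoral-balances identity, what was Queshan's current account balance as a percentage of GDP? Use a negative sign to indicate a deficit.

-3.3

By the sectoral-balances identity, CA = (S_private - I) + (T - G).
Private balance = 13.3 - 14.6 = -1.3
Government balance (T - G) = -2.0
CA = -1.3 + (-2.0) = -3.3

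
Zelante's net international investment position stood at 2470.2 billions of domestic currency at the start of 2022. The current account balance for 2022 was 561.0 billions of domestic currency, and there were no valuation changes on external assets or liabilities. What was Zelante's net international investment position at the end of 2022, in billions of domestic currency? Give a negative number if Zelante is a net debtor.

With no valuation effects, change in NIIP = current account = 561.0
End-of-year NIIP = 2470.2 + 561.0 = 3031.2

3031.2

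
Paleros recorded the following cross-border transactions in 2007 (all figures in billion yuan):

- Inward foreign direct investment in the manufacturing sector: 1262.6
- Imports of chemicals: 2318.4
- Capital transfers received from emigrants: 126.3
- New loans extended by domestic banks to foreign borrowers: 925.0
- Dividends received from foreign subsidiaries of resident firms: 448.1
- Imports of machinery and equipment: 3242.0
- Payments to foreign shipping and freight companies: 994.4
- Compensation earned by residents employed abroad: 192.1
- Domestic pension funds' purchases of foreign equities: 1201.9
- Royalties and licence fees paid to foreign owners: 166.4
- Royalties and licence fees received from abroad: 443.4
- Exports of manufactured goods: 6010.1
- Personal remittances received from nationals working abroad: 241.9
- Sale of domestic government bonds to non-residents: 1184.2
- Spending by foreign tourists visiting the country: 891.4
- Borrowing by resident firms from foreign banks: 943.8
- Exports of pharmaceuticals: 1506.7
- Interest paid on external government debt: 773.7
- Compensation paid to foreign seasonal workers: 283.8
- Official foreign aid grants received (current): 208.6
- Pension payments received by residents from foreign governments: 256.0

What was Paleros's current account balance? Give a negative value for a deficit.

Goods: -3242.0 + 6010.1 - 2318.4 + 1506.7 = 1956.4
Services: 891.4 + 443.4 - 994.4 - 166.4 = 174.0
Primary income: -773.7 + 448.1 + 192.1 - 283.8 = -417.3
Secondary income: 208.6 + 256.0 + 241.9 = 706.5
Current account = 1956.4 + 174.0 + (-417.3) + 706.5 = 2419.6
(Excluded from the current account — financial account: inward foreign direct investment in the manufacturing sector 1262.6, new loans extended by domestic banks to foreign borrowers 925.0, domestic pension funds' purchases of foreign equities 1201.9, sale of domestic government bonds to non-residents 1184.2, borrowing by resident firms from foreign banks 943.8; capital account: capital transfers received from emigrants 126.3.)

2419.6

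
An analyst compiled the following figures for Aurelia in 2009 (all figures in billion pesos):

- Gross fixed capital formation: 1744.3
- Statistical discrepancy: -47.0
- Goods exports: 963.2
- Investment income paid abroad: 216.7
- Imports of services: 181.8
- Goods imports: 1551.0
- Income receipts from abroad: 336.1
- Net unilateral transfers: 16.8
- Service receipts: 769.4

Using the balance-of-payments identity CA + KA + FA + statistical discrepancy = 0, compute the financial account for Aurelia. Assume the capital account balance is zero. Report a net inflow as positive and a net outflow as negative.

-89.0

Goods balance = 963.2 - 1551.0 = -587.8
Services balance = 769.4 - 181.8 = 587.6
Trade balance (goods + services) = -587.8 + 587.6 = -0.2
Net primary income = 336.1 - 216.7 = 119.4
Net secondary income = 16.8
Current account = -0.2 + 119.4 + 16.8 = 136.0
Financial account = -(136.0 + (-47.0)) = -89.0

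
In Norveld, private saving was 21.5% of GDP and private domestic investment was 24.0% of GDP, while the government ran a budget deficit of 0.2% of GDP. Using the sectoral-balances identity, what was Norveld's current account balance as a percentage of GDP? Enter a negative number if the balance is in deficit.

-2.7

By the sectoral-balances identity, CA = (S_private - I) + (T - G).
Private balance = 21.5 - 24.0 = -2.5
Government balance (T - G) = -0.2
CA = -2.5 + (-0.2) = -2.7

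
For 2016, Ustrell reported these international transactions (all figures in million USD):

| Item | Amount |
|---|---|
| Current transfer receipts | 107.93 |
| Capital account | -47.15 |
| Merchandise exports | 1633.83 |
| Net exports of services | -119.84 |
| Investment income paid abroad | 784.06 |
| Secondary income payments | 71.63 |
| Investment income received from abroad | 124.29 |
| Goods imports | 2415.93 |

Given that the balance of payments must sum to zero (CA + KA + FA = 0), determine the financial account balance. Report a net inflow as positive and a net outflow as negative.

Goods balance = 1633.83 - 2415.93 = -782.10
Services balance = -119.84
Trade balance (goods + services) = -782.10 + (-119.84) = -901.94
Net primary income = 124.29 - 784.06 = -659.77
Net secondary income = 107.93 - 71.63 = 36.30
Current account = -901.94 + (-659.77) + 36.30 = -1525.41
Financial account = -(-1525.41 + (-47.15)) = 1572.56

1572.56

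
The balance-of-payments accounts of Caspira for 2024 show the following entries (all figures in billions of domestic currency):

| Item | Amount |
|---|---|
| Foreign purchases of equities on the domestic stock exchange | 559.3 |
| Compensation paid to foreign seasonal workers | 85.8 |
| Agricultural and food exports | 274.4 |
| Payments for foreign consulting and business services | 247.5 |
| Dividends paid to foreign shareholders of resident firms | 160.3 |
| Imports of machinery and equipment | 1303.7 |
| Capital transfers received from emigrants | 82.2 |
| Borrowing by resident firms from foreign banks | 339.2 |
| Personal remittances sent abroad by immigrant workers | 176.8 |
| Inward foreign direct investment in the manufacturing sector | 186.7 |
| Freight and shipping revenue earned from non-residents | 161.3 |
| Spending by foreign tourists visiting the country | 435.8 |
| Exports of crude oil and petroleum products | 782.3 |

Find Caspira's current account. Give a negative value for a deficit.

Goods: -1303.7 + 782.3 + 274.4 = -247.0
Services: 435.8 - 247.5 + 161.3 = 349.6
Primary income: -160.3 - 85.8 = -246.1
Secondary income: -176.8
Current account = (-247.0) + 349.6 + (-246.1) + (-176.8) = -320.3
(Excluded from the current account — financial account: foreign purchases of equities on the domestic stock exchange 559.3, borrowing by resident firms from foreign banks 339.2, inward foreign direct investment in the manufacturing sector 186.7; capital account: capital transfers received from emigrants 82.2.)

-320.3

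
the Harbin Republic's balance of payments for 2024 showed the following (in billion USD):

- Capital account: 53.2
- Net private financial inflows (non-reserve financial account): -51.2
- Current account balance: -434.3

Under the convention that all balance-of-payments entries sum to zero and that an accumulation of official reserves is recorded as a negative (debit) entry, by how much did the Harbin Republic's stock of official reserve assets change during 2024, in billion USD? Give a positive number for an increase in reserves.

-432.3

Official reserve transactions balance = -((-434.3) + 53.2 + (-51.2)) = 432.3
An accumulation of reserves is recorded as a debit (negative entry), so the change in the stock of reserves is the negative of that balance.
Change in official reserves = -(432.3) = -432.3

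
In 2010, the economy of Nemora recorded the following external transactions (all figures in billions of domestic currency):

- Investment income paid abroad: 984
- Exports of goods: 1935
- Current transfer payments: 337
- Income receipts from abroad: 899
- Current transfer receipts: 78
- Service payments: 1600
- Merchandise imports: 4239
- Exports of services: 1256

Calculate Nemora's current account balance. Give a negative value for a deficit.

-2992

Goods balance = 1935 - 4239 = -2304
Services balance = 1256 - 1600 = -344
Trade balance (goods + services) = -2304 + (-344) = -2648
Net primary income = 899 - 984 = -85
Net secondary income = 78 - 337 = -259
Current account = -2648 + (-85) + (-259) = -2992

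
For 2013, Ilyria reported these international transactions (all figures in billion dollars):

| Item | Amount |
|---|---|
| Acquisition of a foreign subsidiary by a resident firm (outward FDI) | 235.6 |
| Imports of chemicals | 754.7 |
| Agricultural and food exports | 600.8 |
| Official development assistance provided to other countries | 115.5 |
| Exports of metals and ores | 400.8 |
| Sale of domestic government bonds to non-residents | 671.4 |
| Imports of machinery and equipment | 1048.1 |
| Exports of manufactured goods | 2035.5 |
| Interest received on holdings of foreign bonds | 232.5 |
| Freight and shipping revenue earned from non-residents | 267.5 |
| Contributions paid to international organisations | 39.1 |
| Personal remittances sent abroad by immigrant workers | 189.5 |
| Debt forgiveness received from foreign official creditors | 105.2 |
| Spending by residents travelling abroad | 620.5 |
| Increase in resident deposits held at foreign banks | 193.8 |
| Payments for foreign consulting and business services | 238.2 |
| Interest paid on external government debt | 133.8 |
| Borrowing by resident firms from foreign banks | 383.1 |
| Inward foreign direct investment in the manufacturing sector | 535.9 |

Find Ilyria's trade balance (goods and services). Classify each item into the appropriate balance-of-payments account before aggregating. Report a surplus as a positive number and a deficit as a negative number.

643.1

Goods: -1048.1 - 754.7 + 400.8 + 600.8 + 2035.5 = 1234.3
Services: -620.5 - 238.2 + 267.5 = -591.2
Trade balance = 1234.3 + (-591.2) = 643.1
(Excluded from the trade balance — financial account: acquisition of a foreign subsidiary by a resident firm (outward FDI) 235.6, sale of domestic government bonds to non-residents 671.4, increase in resident deposits held at foreign banks 193.8, borrowing by resident firms from foreign banks 383.1, inward foreign direct investment in the manufacturing sector 535.9; secondary income: official development assistance provided to other countries 115.5, contributions paid to international organisations 39.1, personal remittances sent abroad by immigrant workers 189.5; primary income: interest received on holdings of foreign bonds 232.5, interest paid on external government debt 133.8; capital account: debt forgiveness received from foreign official creditors 105.2.)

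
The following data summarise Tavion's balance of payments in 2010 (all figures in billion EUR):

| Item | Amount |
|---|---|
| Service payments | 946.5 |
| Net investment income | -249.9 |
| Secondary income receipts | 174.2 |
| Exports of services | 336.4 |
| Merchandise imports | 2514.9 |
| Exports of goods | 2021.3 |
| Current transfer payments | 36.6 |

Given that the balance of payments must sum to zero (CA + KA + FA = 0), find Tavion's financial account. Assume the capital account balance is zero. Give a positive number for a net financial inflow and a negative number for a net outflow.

Goods balance = 2021.3 - 2514.9 = -493.6
Services balance = 336.4 - 946.5 = -610.1
Trade balance (goods + services) = -493.6 + (-610.1) = -1103.7
Net primary income = -249.9
Net secondary income = 174.2 - 36.6 = 137.6
Current account = -1103.7 + (-249.9) + 137.6 = -1216.0
Financial account = -(-1216.0) = 1216.0

1216.0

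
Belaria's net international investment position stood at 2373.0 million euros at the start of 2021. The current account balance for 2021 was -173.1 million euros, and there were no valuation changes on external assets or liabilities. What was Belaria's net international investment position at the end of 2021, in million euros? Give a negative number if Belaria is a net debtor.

With no valuation effects, change in NIIP = current account = -173.1
End-of-year NIIP = 2373.0 + (-173.1) = 2199.9

2199.9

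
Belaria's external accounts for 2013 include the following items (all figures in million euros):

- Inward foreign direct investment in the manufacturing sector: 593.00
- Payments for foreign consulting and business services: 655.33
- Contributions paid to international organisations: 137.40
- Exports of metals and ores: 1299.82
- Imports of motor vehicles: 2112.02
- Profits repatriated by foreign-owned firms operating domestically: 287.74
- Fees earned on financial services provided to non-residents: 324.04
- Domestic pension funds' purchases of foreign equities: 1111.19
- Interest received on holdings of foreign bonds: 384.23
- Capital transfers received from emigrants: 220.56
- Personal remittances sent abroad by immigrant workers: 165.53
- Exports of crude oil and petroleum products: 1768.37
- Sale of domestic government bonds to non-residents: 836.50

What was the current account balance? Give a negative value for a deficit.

Goods: -2112.02 + 1768.37 + 1299.82 = 956.17
Services: -655.33 + 324.04 = -331.29
Primary income: 384.23 - 287.74 = 96.49
Secondary income: -165.53 - 137.40 = -302.93
Current account = 956.17 + (-331.29) + 96.49 + (-302.93) = 418.44
(Excluded from the current account — financial account: inward foreign direct investment in the manufacturing sector 593.00, domestic pension funds' purchases of foreign equities 1111.19, sale of domestic government bonds to non-residents 836.50; capital account: capital transfers received from emigrants 220.56.)

418.44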